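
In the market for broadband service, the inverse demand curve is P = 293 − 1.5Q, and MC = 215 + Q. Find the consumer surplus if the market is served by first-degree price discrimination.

A perfectly discriminating monopolist sells every unit with P(Q) ≥ MC(Q), so output equals the competitive quantity Q = 31.2. Each buyer pays their reservation price, so CS = 0 and the firm captures all surplus.
CS = 0.

CS = 0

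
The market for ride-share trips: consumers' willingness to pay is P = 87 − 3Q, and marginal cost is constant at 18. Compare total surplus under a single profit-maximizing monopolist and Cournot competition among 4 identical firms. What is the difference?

TS rises by 166.635

The monopolist equates marginal revenue to marginal cost: 87 − 6Q = 18, so Q = 11.5. From demand, P = 52.5.
CS = ½·(87 − 52.5)·11.5 = 198.375; PS = (52.5 − 18)·11.5 = 396.75; TS = 595.125.
Cournot with 4 identical firms: the symmetric best-response condition is 87 − 15q = 18. Each firm produces q = 4.6, total output Q = 18.4, price P = 31.8.
CS = ½·(87 − 31.8)·18.4 = 507.84; PS = (31.8 − 18)·18.4 = 253.92; TS = 761.76.
Change in total surplus: 761.76 − 595.125 = 166.635.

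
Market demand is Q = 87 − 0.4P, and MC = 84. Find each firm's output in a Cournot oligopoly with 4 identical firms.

q_i = 10.68

Inverting demand: P = 217.5 − 2.5Q.
Cournot with 4 identical firms: the symmetric best-response condition is 217.5 − 12.5q = 84. Each firm produces q = 10.68, total output Q = 42.72, price P = 110.7.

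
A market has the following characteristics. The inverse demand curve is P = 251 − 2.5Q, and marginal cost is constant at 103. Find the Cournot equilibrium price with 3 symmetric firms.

Cournot with 3 identical firms: the symmetric best-response condition is 251 − 10q = 103. Each firm produces q = 14.8, total output Q = 44.4, price P = 140.

P = 140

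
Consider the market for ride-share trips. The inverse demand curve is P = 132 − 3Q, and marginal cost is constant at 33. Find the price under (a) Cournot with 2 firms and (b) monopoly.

Cournot with 2 identical firms: the symmetric best-response condition is 132 − 9q = 33. Each firm produces q = 11, total output Q = 22, price P = 66.
A monopolist chooses Q where MR = MC. MR = 132 − 6Q; setting this equal to 33 gives Q = 16.5 and P = 82.5.

Cournot: P = 66; Monopoly: P = 82.5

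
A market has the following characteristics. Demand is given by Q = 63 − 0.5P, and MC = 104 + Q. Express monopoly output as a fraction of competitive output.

Inverting demand: P = 126 − 2Q.
The monopolist equates marginal revenue to marginal cost: 126 − 4Q = 104 + Q, so Q = 4.4. From demand, P = 117.2.
Under competition P = MC: 126 − 2Q = 104 + Q ⇒ Q = 22/3, P = 334/3.
Ratio Q_m/Q_c = 4.4/(22/3) = 0.6.

Q_m/Q_c = 0.6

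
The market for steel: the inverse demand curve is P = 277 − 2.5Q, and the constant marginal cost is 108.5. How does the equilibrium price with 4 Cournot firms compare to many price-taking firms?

With 4 symmetric Cournot firms, each firm's FOC gives 277 − 12.5q = 108.5, so q = 13.48, Q = 4·13.48 = 53.92, and P = 142.2.
Under competition P = MC = 108.5, so Q = (277 − 108.5)/2.5 = 67.4.

Cournot: P = 142.2; Competition: P = 108.5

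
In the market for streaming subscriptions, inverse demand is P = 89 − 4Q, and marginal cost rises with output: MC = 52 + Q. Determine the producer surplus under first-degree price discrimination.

PS = 136.9

With perfect price discrimination, output is the efficient level Q = 7.4 (where demand meets MC), but every buyer pays their willingness to pay: CS = 0 and PS = total surplus.
PS = ½·(89 − 52)·7.4 = 136.9.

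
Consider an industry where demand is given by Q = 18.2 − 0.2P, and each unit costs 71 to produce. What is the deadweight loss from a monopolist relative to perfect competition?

Inverting demand: P = 91 − 5Q.
Competitive firms price at marginal cost: P = 71, giving Q = 4.
Monopoly sets MR = MC: 91 − 10Q = 71 ⇒ Q = 2, P = 91 − 5·2 = 81.
DWL is the triangle between Q = 2 and Q = 4: ½·(4 − 2)·(81 − 71) = 10.

DWL = 10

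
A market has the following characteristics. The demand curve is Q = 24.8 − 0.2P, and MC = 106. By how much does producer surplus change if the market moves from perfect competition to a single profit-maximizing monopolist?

Producer surplus rises by 16.2

Inverting demand: P = 124 − 5Q.
Perfect competition: P = MC = 106, so 124 − 5Q = 106 and Q = 3.6.
PS = (106 − 106)·3.6 = 0.
A monopolist chooses Q where MR = MC. MR = 124 − 10Q; setting this equal to 106 gives Q = 1.8 and P = 115.
PS = (115 − 106)·1.8 = 16.2.
Change in producer surplus: 16.2 − 0 = 16.2.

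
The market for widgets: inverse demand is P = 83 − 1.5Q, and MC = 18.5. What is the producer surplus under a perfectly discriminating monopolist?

PS = 1386.75

Under first-degree price discrimination the firm charges each unit its demand price and produces up to where P = MC, i.e. Q = 43. Consumer surplus is zero; producer surplus equals total surplus.
PS = ½·(83 − 18.5)·43 = 1386.75.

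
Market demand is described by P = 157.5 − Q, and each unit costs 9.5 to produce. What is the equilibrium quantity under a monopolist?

Q = 74

The monopolist equates marginal revenue to marginal cost: 157.5 − 2Q = 9.5, so Q = 74. From demand, P = 83.5.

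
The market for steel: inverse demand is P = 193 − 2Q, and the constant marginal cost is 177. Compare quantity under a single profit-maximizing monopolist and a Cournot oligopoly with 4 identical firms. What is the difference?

Quantity rises by 2.4

Monopoly sets MR = MC: 193 − 4Q = 177 ⇒ Q = 4, P = 193 − 2·4 = 185.
In a 4-firm Cournot equilibrium, symmetry and the first-order condition give q = (193 − 177)/(10) = 1.6. So Q = 6.4 and P = 180.2.
Change in quantity: 6.4 − 4 = 2.4.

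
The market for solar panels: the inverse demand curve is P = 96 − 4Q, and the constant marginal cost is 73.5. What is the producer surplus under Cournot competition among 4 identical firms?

PS = 20.25

In a 4-firm Cournot equilibrium, symmetry and the first-order condition give q = (96 − 73.5)/(20) = 1.125. So Q = 4.5 and P = 78.
PS = (78 − 73.5)·4.5 = 20.25.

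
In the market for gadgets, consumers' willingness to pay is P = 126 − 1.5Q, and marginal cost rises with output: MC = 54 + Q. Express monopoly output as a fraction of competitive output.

Q_m/Q_c = 0.625

The monopolist equates marginal revenue to marginal cost: 126 − 3Q = 54 + Q, so Q = 18. From demand, P = 99.
Competitive equilibrium sets price equal to marginal cost: 126 − 1.5Q = 54 + Q, so Q = 28.8 and P = 82.8.
Ratio Q_m/Q_c = 18/28.8 = 0.625.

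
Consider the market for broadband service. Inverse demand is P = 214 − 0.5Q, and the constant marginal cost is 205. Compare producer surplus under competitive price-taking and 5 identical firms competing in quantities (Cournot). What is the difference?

Producer surplus rises by 22.5

Perfect competition: P = MC = 205, so 214 − 0.5Q = 205 and Q = 18.
PS = (205 − 205)·18 = 0.
In a 5-firm Cournot equilibrium, symmetry and the first-order condition give q = (214 − 205)/(3) = 3. So Q = 15 and P = 206.5.
PS = (206.5 − 205)·15 = 22.5.
Change in producer surplus: 22.5 − 0 = 22.5.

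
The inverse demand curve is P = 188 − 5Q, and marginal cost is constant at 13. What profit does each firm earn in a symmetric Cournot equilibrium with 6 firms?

Cournot with 6 identical firms: the symmetric best-response condition is 188 − 35q = 13. Each firm produces q = 5, total output Q = 30, price P = 38.
Each firm's profit = (38 − 13)·5 = 125.

π_i = 125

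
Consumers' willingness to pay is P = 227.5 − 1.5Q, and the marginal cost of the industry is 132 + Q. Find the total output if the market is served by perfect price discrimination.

Q = 38.2

A perfectly discriminating monopolist sells every unit with P(Q) ≥ MC(Q), so output equals the competitive quantity Q = 38.2. Each buyer pays their reservation price, so CS = 0 and the firm captures all surplus.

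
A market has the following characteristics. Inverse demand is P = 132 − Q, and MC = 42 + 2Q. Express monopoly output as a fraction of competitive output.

The monopolist equates marginal revenue to marginal cost: 132 − 2Q = 42 + 2Q, so Q = 22.5. From demand, P = 109.5.
Under competition P = MC: 132 − Q = 42 + 2Q ⇒ Q = 30, P = 102.
Ratio Q_m/Q_c = 22.5/30 = 0.75.

Q_m/Q_c = 0.75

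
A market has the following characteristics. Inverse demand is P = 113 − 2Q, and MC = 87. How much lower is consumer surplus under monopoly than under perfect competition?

Competitive firms price at marginal cost: P = 87, giving Q = 13.
CS = ½·(113 − 87)·13 = 169.
The monopolist equates marginal revenue to marginal cost: 113 − 4Q = 87, so Q = 6.5. From demand, P = 100.
CS = ½·(113 − 100)·6.5 = 42.25.
Change in consumer surplus: 42.25 − 169 = −126.75.

Consumer surplus falls by 126.75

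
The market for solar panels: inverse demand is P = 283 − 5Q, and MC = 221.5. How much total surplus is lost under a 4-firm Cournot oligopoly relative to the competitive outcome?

DWL = 15.129

Under competition P = MC = 221.5, so Q = (283 − 221.5)/5 = 12.3.
With 4 symmetric Cournot firms, each firm's FOC gives 283 − 25q = 221.5, so q = 2.46, Q = 4·2.46 = 9.84, and P = 233.8.
DWL is the triangle between Q = 9.84 and Q = 12.3: ½·(12.3 − 9.84)·(233.8 − 221.5) = 15.129.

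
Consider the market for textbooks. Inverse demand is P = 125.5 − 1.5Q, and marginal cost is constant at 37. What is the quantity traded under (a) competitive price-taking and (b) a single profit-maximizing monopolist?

Perfect competition: P = MC = 37, so 125.5 − 1.5Q = 37 and Q = 59.
A monopolist chooses Q where MR = MC. MR = 125.5 − 3Q; setting this equal to 37 gives Q = 29.5 and P = 81.25.

Competition: Q = 59; Monopoly: Q = 29.5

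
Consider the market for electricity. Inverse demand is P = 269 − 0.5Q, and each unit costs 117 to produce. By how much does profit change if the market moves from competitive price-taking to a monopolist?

Perfect competition: P = MC = 117, so 269 − 0.5Q = 117 and Q = 304.
Profit = (117 − 117)·304 = 0.
Monopoly sets MR = MC: 269 − Q = 117 ⇒ Q = 152, P = 269 − 0.5·152 = 193.
Profit = (193 − 117)·152 = 11552.
Change in profit: 11552 − 0 = 11552.

π rises by 11552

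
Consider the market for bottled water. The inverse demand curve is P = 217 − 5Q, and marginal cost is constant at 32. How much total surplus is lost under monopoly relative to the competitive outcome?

DWL = 855.625

Under competition P = MC = 32, so Q = (217 − 32)/5 = 37.
Monopoly sets MR = MC: 217 − 10Q = 32 ⇒ Q = 18.5, P = 217 − 5·18.5 = 124.5.
DWL is the triangle between Q = 18.5 and Q = 37: ½·(37 − 18.5)·(124.5 − 32) = 855.625.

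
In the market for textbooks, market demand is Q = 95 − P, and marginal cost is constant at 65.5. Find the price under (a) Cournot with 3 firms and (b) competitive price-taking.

Inverting demand: P = 95 − Q.
In a 3-firm Cournot equilibrium, symmetry and the first-order condition give q = (95 − 65.5)/(4) = 7.375. So Q = 22.125 and P = 72.875.
Under competition P = MC = 65.5, so Q = (95 − 65.5)/1 = 29.5.

Cournot: P = 72.875; Competition: P = 65.5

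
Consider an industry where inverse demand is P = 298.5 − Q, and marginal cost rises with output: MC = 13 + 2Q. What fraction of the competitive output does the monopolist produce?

Q_m/Q_c = 0.75

A monopolist chooses Q where MR = MC. MR = 298.5 − 2Q; setting this equal to 13 + 2Q gives Q = 71.375 and P = 227.125.
Under competition P = MC: 298.5 − Q = 13 + 2Q ⇒ Q = 571/6, P = 610/3.
Ratio Q_m/Q_c = 71.375/(571/6) = 0.75.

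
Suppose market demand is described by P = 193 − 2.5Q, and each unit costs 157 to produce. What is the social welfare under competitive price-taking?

Perfect competition: P = MC = 157, so 193 − 2.5Q = 157 and Q = 14.4.
CS = ½·(193 − 157)·14.4 = 259.2; PS = (157 − 157)·14.4 = 0; TS = 259.2.

TS = 259.2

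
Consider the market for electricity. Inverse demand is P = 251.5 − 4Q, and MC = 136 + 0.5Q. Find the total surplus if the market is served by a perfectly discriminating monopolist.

TS = 1482.25

Under first-degree price discrimination the firm charges each unit its demand price and produces up to where P = MC, i.e. Q = 77/3. Consumer surplus is zero; producer surplus equals total surplus.
TS = 1482.25 (equal to competitive TS).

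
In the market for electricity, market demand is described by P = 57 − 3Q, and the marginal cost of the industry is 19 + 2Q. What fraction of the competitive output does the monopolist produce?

Monopoly sets MR = MC: 57 − 6Q = 19 + 2Q ⇒ Q = 4.75, P = 57 − 3·4.75 = 42.75.
Competitive equilibrium sets price equal to marginal cost: 57 − 3Q = 19 + 2Q, so Q = 7.6 and P = 34.2.
Ratio Q_m/Q_c = 4.75/7.6 = 0.625.

Q_m/Q_c = 0.625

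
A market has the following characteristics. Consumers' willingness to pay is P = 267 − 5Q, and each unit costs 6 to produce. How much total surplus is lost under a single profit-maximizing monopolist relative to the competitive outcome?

Under competition P = MC = 6, so Q = (267 − 6)/5 = 52.2.
A monopolist chooses Q where MR = MC. MR = 267 − 10Q; setting this equal to 6 gives Q = 26.1 and P = 136.5.
DWL is the triangle between Q = 26.1 and Q = 52.2: ½·(52.2 − 26.1)·(136.5 − 6) = 1703.025.

DWL = 1703.025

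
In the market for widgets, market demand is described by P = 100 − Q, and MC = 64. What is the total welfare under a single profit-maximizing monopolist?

TS = 486

Monopoly sets MR = MC: 100 − 2Q = 64 ⇒ Q = 18, P = 100 − 18 = 82.
CS = ½·(100 − 82)·18 = 162; PS = (82 − 64)·18 = 324; TS = 486.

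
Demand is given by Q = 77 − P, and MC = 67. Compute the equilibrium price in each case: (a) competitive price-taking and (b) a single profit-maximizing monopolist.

Competition: P = 67; Monopoly: P = 72

Inverting demand: P = 77 − Q.
Competitive firms price at marginal cost: P = 67, giving Q = 10.
The monopolist equates marginal revenue to marginal cost: 77 − 2Q = 67, so Q = 5. From demand, P = 72.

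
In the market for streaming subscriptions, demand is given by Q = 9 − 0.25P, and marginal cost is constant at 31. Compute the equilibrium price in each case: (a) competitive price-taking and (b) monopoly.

Inverting demand: P = 36 − 4Q.
Under competition P = MC = 31, so Q = (36 − 31)/4 = 1.25.
A monopolist chooses Q where MR = MC. MR = 36 − 8Q; setting this equal to 31 gives Q = 0.625 and P = 33.5.

Competition: P = 31; Monopoly: P = 33.5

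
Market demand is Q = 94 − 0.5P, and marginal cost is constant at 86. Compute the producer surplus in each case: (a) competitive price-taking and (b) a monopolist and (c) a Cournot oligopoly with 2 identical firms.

Inverting demand: P = 188 − 2Q.
Perfect competition: P = MC = 86, so 188 − 2Q = 86 and Q = 51.
PS = (86 − 86)·51 = 0.
Monopoly sets MR = MC: 188 − 4Q = 86 ⇒ Q = 25.5, P = 188 − 2·25.5 = 137.
PS = (137 − 86)·25.5 = 1300.5.
In a 2-firm Cournot equilibrium, symmetry and the first-order condition give q = (188 − 86)/(6) = 17. So Q = 34 and P = 120.
PS = (120 − 86)·34 = 1156.

Competition: PS = 0; Monopoly: PS = 1300.5; Cournot: PS = 1156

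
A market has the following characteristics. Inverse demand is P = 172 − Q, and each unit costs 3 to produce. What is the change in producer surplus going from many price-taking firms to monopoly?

PS rises by 7140.25

Perfect competition: P = MC = 3, so 172 − Q = 3 and Q = 169.
PS = (3 − 3)·169 = 0.
Monopoly sets MR = MC: 172 − 2Q = 3 ⇒ Q = 84.5, P = 172 − 84.5 = 87.5.
PS = (87.5 − 3)·84.5 = 7140.25.
Change in producer surplus: 7140.25 − 0 = 7140.25.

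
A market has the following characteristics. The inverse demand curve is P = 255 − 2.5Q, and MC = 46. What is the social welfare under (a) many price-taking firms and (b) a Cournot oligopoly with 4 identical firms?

Perfect competition: P = MC = 46, so 255 − 2.5Q = 46 and Q = 83.6.
CS = ½·(255 − 46)·83.6 = 8736.2; PS = (46 − 46)·83.6 = 0; TS = 8736.2.
With 4 symmetric Cournot firms, each firm's FOC gives 255 − 12.5q = 46, so q = 16.72, Q = 4·16.72 = 66.88, and P = 87.8.
CS = ½·(255 − 87.8)·66.88 = 5591.168; PS = (87.8 − 46)·66.88 = 2795.584; TS = 8386.752.

Competition: TS = 8736.2; Cournot: TS = 8386.752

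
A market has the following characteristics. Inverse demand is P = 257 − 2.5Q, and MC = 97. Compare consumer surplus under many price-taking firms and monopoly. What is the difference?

CS falls by 3840

Perfect competition: P = MC = 97, so 257 − 2.5Q = 97 and Q = 64.
CS = ½·(257 − 97)·64 = 5120.
The monopolist equates marginal revenue to marginal cost: 257 − 5Q = 97, so Q = 32. From demand, P = 177.
CS = ½·(257 − 177)·32 = 1280.
Change in consumer surplus: 1280 − 5120 = −3840.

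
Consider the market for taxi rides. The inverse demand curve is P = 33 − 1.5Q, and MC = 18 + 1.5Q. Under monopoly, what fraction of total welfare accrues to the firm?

Monopoly sets MR = MC: 33 − 3Q = 18 + 1.5Q ⇒ Q = 10/3, P = 33 − 1.5·10/3 = 28.
CS = ½·(33 − 28)·10/3 = 25/3.
PS = P·Q − VC(Q) = 28·10/3 − (18·10/3 + ½·1.5·(10/3)²) = 25.
Share captured = PS/TS = 25/(100/3) = 0.75.

PS/TS = 0.75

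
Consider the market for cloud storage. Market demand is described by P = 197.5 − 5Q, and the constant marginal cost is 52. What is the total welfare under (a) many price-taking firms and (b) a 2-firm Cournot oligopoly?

Perfect competition: P = MC = 52, so 197.5 − 5Q = 52 and Q = 29.1.
CS = ½·(197.5 − 52)·29.1 = 2117.025; PS = (52 − 52)·29.1 = 0; TS = 2117.025.
In a 2-firm Cournot equilibrium, symmetry and the first-order condition give q = (197.5 − 52)/(15) = 9.7. So Q = 19.4 and P = 100.5.
CS = ½·(197.5 − 100.5)·19.4 = 940.9; PS = (100.5 − 52)·19.4 = 940.9; TS = 1881.8.

Competition: TS = 2117.025; Cournot: TS = 1881.8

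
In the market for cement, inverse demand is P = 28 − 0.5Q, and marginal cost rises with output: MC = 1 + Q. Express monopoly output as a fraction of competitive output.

The monopolist equates marginal revenue to marginal cost: 28 − Q = 1 + Q, so Q = 13.5. From demand, P = 21.25.
Under competition P = MC: 28 − 0.5Q = 1 + Q ⇒ Q = 18, P = 19.
Ratio Q_m/Q_c = 13.5/18 = 0.75.

Q_m/Q_c = 0.75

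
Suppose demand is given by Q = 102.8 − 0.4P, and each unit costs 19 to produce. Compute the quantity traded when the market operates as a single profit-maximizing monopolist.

Inverting demand: P = 257 − 2.5Q.
Monopoly sets MR = MC: 257 − 5Q = 19 ⇒ Q = 47.6, P = 257 − 2.5·47.6 = 138.

Q = 47.6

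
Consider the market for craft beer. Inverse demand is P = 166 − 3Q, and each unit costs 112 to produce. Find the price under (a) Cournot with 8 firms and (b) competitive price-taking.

With 8 symmetric Cournot firms, each firm's FOC gives 166 − 27q = 112, so q = 2, Q = 8·2 = 16, and P = 118.
Perfect competition: P = MC = 112, so 166 − 3Q = 112 and Q = 18.

Cournot: P = 118; Competition: P = 112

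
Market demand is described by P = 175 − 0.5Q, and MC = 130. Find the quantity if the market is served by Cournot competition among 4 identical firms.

Q = 72

Cournot with 4 identical firms: the symmetric best-response condition is 175 − 2.5q = 130. Each firm produces q = 18, total output Q = 72, price P = 139.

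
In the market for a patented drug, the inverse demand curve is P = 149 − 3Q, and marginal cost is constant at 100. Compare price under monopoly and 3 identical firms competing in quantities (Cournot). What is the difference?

The monopolist equates marginal revenue to marginal cost: 149 − 6Q = 100, so Q = 49/6. From demand, P = 124.5.
Cournot with 3 identical firms: the symmetric best-response condition is 149 − 12q = 100. Each firm produces q = 49/12, total output Q = 12.25, price P = 112.25.
Change in price: 112.25 − 124.5 = −12.25.

P falls by 12.25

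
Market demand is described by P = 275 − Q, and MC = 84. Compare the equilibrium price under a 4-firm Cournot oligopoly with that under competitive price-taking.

Cournot: P = 122.2; Competition: P = 84

Cournot with 4 identical firms: the symmetric best-response condition is 275 − 5q = 84. Each firm produces q = 38.2, total output Q = 152.8, price P = 122.2.
Perfect competition: P = MC = 84, so 275 − Q = 84 and Q = 191.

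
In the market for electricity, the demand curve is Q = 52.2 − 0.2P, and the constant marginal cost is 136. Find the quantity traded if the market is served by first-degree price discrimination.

Inverting demand: P = 261 − 5Q.
A perfectly discriminating monopolist sells every unit with P(Q) ≥ MC(Q), so output equals the competitive quantity Q = 25. Each buyer pays their reservation price, so CS = 0 and the firm captures all surplus.

Q = 25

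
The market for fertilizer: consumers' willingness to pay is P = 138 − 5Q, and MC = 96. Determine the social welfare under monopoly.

TS = 132.3

A monopolist chooses Q where MR = MC. MR = 138 − 10Q; setting this equal to 96 gives Q = 4.2 and P = 117.
CS = ½·(138 − 117)·4.2 = 44.1; PS = (117 − 96)·4.2 = 88.2; TS = 132.3.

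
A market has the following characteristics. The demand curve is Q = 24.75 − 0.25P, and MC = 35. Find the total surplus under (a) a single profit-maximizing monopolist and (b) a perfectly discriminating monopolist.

Inverting demand: P = 99 − 4Q.
Monopoly sets MR = MC: 99 − 8Q = 35 ⇒ Q = 8, P = 99 − 4·8 = 67.
CS = ½·(99 − 67)·8 = 128; PS = (67 − 35)·8 = 256; TS = 384.
With perfect price discrimination, output is the efficient level Q = 16 (where demand meets MC), but every buyer pays their willingness to pay: CS = 0 and PS = total surplus.
TS = 512 (equal to competitive TS).

Monopoly: TS = 384; Perfect PD: TS = 512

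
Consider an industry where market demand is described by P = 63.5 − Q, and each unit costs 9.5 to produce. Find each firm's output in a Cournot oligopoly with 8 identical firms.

With 8 symmetric Cournot firms, each firm's FOC gives 63.5 − 9q = 9.5, so q = 6, Q = 8·6 = 48, and P = 15.5.

q_i = 6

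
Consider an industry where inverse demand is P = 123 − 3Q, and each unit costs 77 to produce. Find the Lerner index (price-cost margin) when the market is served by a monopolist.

Lerner index = 0.23

Monopoly sets MR = MC: 123 − 6Q = 77 ⇒ Q = 23/3, P = 123 − 3·23/3 = 100.
Lerner index = (P − MC)/P = (100 − 77)/100 = 0.23.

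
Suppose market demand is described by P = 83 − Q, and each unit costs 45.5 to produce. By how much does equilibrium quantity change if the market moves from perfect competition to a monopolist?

Equilibrium quantity falls by 18.75

Under competition P = MC = 45.5, so Q = (83 − 45.5)/1 = 37.5.
Monopoly sets MR = MC: 83 − 2Q = 45.5 ⇒ Q = 18.75, P = 83 − 18.75 = 64.25.
Change in equilibrium quantity: 18.75 − 37.5 = −18.75.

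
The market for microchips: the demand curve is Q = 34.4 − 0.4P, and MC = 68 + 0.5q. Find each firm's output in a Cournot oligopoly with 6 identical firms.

Inverting demand: P = 86 − 2.5Q.
With 6 symmetric Cournot firms, each firm's FOC gives 86 − 17.5q = 68 + 0.5q, so q = 1, Q = 6·1 = 6, and P = 71.

q_i = 1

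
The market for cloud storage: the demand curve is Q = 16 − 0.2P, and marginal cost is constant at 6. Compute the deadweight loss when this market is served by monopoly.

Inverting demand: P = 80 − 5Q.
Perfect competition: P = MC = 6, so 80 − 5Q = 6 and Q = 14.8.
Monopoly sets MR = MC: 80 − 10Q = 6 ⇒ Q = 7.4, P = 80 − 5·7.4 = 43.
DWL is the triangle between Q = 7.4 and Q = 14.8: ½·(14.8 − 7.4)·(43 − 6) = 136.9.

DWL = 136.9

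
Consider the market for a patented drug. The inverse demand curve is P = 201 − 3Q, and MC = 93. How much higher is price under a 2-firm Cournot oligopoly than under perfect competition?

Price rises by 36

Under competition P = MC = 93, so Q = (201 − 93)/3 = 36.
With 2 symmetric Cournot firms, each firm's FOC gives 201 − 9q = 93, so q = 12, Q = 2·12 = 24, and P = 129.
Change in price: 129 − 93 = 36.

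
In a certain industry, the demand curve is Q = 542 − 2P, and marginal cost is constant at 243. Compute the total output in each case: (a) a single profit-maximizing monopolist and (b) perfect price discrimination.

Monopoly: Q = 28; Perfect PD: Q = 56

Inverting demand: P = 271 − 0.5Q.
Monopoly sets MR = MC: 271 − Q = 243 ⇒ Q = 28, P = 271 − 0.5·28 = 257.
A perfectly discriminating monopolist sells every unit with P(Q) ≥ MC(Q), so output equals the competitive quantity Q = 56. Each buyer pays their reservation price, so CS = 0 and the firm captures all surplus.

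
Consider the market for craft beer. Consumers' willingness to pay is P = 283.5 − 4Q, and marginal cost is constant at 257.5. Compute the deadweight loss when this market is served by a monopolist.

DWL = 21.125

Perfect competition: P = MC = 257.5, so 283.5 − 4Q = 257.5 and Q = 6.5.
A monopolist chooses Q where MR = MC. MR = 283.5 − 8Q; setting this equal to 257.5 gives Q = 3.25 and P = 270.5.
DWL is the triangle between Q = 3.25 and Q = 6.5: ½·(6.5 − 3.25)·(270.5 − 257.5) = 21.125.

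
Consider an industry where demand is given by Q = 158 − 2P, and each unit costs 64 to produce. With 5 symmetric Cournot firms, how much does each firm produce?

q_i = 5

Inverting demand: P = 79 − 0.5Q.
Cournot with 5 identical firms: the symmetric best-response condition is 79 − 3q = 64. Each firm produces q = 5, total output Q = 25, price P = 66.5.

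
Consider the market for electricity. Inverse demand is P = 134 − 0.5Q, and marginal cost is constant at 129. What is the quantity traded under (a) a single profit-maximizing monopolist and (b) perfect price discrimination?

Monopoly: Q = 5; Perfect PD: Q = 10

Monopoly sets MR = MC: 134 − Q = 129 ⇒ Q = 5, P = 134 − 0.5·5 = 131.5.
A perfectly discriminating monopolist sells every unit with P(Q) ≥ MC(Q), so output equals the competitive quantity Q = 10. Each buyer pays their reservation price, so CS = 0 and the firm captures all surplus.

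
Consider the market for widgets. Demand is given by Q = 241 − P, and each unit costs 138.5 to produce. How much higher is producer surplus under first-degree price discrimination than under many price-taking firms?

Inverting demand: P = 241 − Q.
Under competition P = MC = 138.5, so Q = (241 − 138.5)/1 = 102.5.
PS = (138.5 − 138.5)·102.5 = 0.
With perfect price discrimination, output is the efficient level Q = 102.5 (where demand meets MC), but every buyer pays their willingness to pay: CS = 0 and PS = total surplus.
PS = ½·(241 − 138.5)·102.5 = 5253.125.
Change in producer surplus: 5253.125 − 0 = 5253.125.

Producer surplus rises by 5253.125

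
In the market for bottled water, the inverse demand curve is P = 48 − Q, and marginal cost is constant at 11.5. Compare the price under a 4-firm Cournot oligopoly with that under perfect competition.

Cournot: P = 18.8; Competition: P = 11.5

With 4 symmetric Cournot firms, each firm's FOC gives 48 − 5q = 11.5, so q = 7.3, Q = 4·7.3 = 29.2, and P = 18.8.
Under competition P = MC = 11.5, so Q = (48 − 11.5)/1 = 36.5.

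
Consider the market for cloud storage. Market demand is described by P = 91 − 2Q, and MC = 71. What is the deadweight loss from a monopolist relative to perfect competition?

Under competition P = MC = 71, so Q = (91 − 71)/2 = 10.
A monopolist chooses Q where MR = MC. MR = 91 − 4Q; setting this equal to 71 gives Q = 5 and P = 81.
DWL is the triangle between Q = 5 and Q = 10: ½·(10 − 5)·(81 − 71) = 25.

DWL = 25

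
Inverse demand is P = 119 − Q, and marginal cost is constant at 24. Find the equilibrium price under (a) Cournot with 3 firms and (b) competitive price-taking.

In a 3-firm Cournot equilibrium, symmetry and the first-order condition give q = (119 − 24)/(4) = 23.75. So Q = 71.25 and P = 47.75.
Under competition P = MC = 24, so Q = (119 − 24)/1 = 95.

Cournot: P = 47.75; Competition: P = 24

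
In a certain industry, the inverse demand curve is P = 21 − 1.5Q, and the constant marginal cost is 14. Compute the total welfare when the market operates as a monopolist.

Monopoly sets MR = MC: 21 − 3Q = 14 ⇒ Q = 7/3, P = 21 − 1.5·7/3 = 17.5.
CS = ½·(21 − 17.5)·7/3 = 49/12; PS = (17.5 − 14)·7/3 = 49/6; TS = 12.25.

TS = 12.25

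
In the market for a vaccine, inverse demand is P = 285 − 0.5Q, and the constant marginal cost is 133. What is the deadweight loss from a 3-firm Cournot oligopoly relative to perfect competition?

DWL = 1444

Perfect competition: P = MC = 133, so 285 − 0.5Q = 133 and Q = 304.
Cournot with 3 identical firms: the symmetric best-response condition is 285 − 2q = 133. Each firm produces q = 76, total output Q = 228, price P = 171.
DWL is the triangle between Q = 228 and Q = 304: ½·(304 − 228)·(171 − 133) = 1444.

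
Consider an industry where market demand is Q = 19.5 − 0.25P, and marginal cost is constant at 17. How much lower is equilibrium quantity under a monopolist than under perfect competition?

Equilibrium quantity falls by 7.625

Inverting demand: P = 78 − 4Q.
Under competition P = MC = 17, so Q = (78 − 17)/4 = 15.25.
The monopolist equates marginal revenue to marginal cost: 78 − 8Q = 17, so Q = 7.625. From demand, P = 47.5.
Change in equilibrium quantity: 7.625 − 15.25 = −7.625.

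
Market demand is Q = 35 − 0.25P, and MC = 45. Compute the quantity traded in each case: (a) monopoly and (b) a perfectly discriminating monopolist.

Inverting demand: P = 140 − 4Q.
A monopolist chooses Q where MR = MC. MR = 140 − 8Q; setting this equal to 45 gives Q = 11.875 and P = 92.5.
A perfectly discriminating monopolist sells every unit with P(Q) ≥ MC(Q), so output equals the competitive quantity Q = 23.75. Each buyer pays their reservation price, so CS = 0 and the firm captures all surplus.

Monopoly: Q = 11.875; Perfect PD: Q = 23.75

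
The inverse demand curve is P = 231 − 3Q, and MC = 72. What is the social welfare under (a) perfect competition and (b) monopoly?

Under competition P = MC = 72, so Q = (231 − 72)/3 = 53.
CS = ½·(231 − 72)·53 = 4213.5; PS = (72 − 72)·53 = 0; TS = 4213.5.
The monopolist equates marginal revenue to marginal cost: 231 − 6Q = 72, so Q = 26.5. From demand, P = 151.5.
CS = ½·(231 − 151.5)·26.5 = 1053.375; PS = (151.5 − 72)·26.5 = 2106.75; TS = 3160.125.

Competition: TS = 4213.5; Monopoly: TS = 3160.125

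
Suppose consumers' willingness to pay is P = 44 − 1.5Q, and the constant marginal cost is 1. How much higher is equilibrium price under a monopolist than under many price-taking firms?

Equilibrium price rises by 21.5

Competitive firms price at marginal cost: P = 1, giving Q = 86/3.
The monopolist equates marginal revenue to marginal cost: 44 − 3Q = 1, so Q = 43/3. From demand, P = 22.5.
Change in equilibrium price: 22.5 − 1 = 21.5.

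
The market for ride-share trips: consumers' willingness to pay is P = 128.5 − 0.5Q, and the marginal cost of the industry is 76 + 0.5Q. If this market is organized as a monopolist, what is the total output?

Monopoly sets MR = MC: 128.5 − Q = 76 + 0.5Q ⇒ Q = 35, P = 128.5 − 0.5·35 = 111.

Q = 35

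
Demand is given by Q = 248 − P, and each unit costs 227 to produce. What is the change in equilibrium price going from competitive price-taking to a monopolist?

Inverting demand: P = 248 − Q.
Under competition P = MC = 227, so Q = (248 − 227)/1 = 21.
Monopoly sets MR = MC: 248 − 2Q = 227 ⇒ Q = 10.5, P = 248 − 10.5 = 237.5.
Change in equilibrium price: 237.5 − 227 = 10.5.

P rises by 10.5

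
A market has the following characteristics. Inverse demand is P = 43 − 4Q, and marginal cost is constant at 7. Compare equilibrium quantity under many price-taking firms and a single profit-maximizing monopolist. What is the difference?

Equilibrium quantity falls by 4.5

Competitive firms price at marginal cost: P = 7, giving Q = 9.
A monopolist chooses Q where MR = MC. MR = 43 − 8Q; setting this equal to 7 gives Q = 4.5 and P = 25.
Change in equilibrium quantity: 4.5 − 9 = −4.5.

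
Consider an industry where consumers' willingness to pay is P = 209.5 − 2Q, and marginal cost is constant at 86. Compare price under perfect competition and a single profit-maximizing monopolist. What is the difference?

Price rises by 61.75

Under competition P = MC = 86, so Q = (209.5 − 86)/2 = 61.75.
The monopolist equates marginal revenue to marginal cost: 209.5 − 4Q = 86, so Q = 30.875. From demand, P = 147.75.
Change in price: 147.75 − 86 = 61.75.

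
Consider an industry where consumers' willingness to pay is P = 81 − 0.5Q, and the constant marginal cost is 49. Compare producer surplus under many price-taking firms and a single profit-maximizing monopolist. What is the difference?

PS rises by 512

Perfect competition: P = MC = 49, so 81 − 0.5Q = 49 and Q = 64.
PS = (49 − 49)·64 = 0.
The monopolist equates marginal revenue to marginal cost: 81 − Q = 49, so Q = 32. From demand, P = 65.
PS = (65 − 49)·32 = 512.
Change in producer surplus: 512 − 0 = 512.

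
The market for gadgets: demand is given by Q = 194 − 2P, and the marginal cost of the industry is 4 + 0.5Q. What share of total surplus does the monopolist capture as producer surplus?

Inverting demand: P = 97 − 0.5Q.
Monopoly sets MR = MC: 97 − Q = 4 + 0.5Q ⇒ Q = 62, P = 97 − 0.5·62 = 66.
CS = ½·(97 − 66)·62 = 961.
PS = P·Q − VC(Q) = 66·62 − (4·62 + ½·0.5·62²) = 2883.
Share captured = PS/TS = 2883/3844 = 0.75.

PS/TS = 0.75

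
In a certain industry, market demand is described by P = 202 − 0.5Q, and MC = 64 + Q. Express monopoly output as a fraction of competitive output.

A monopolist chooses Q where MR = MC. MR = 202 − Q; setting this equal to 64 + Q gives Q = 69 and P = 167.5.
Competitive equilibrium sets price equal to marginal cost: 202 − 0.5Q = 64 + Q, so Q = 92 and P = 156.
Ratio Q_m/Q_c = 69/92 = 0.75.

Q_m/Q_c = 0.75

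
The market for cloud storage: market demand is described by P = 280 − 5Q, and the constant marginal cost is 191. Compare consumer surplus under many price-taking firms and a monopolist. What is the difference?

CS falls by 594.075

Competitive firms price at marginal cost: P = 191, giving Q = 17.8.
CS = ½·(280 − 191)·17.8 = 792.1.
A monopolist chooses Q where MR = MC. MR = 280 − 10Q; setting this equal to 191 gives Q = 8.9 and P = 235.5.
CS = ½·(280 − 235.5)·8.9 = 198.025.
Change in consumer surplus: 198.025 − 792.1 = −594.075.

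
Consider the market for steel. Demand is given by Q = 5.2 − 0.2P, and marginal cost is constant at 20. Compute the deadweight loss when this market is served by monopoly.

Inverting demand: P = 26 − 5Q.
Competitive firms price at marginal cost: P = 20, giving Q = 1.2.
Monopoly sets MR = MC: 26 − 10Q = 20 ⇒ Q = 0.6, P = 26 − 5·0.6 = 23.
DWL is the triangle between Q = 0.6 and Q = 1.2: ½·(1.2 − 0.6)·(23 − 20) = 0.9.

DWL = 0.9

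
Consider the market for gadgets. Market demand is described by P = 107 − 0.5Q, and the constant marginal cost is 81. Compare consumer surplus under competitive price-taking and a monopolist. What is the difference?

Perfect competition: P = MC = 81, so 107 − 0.5Q = 81 and Q = 52.
CS = ½·(107 − 81)·52 = 676.
Monopoly sets MR = MC: 107 − Q = 81 ⇒ Q = 26, P = 107 − 0.5·26 = 94.
CS = ½·(107 − 94)·26 = 169.
Change in consumer surplus: 169 − 676 = −507.

Consumer surplus falls by 507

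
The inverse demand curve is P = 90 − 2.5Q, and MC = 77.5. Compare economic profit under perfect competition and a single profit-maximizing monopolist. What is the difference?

Under competition P = MC = 77.5, so Q = (90 − 77.5)/2.5 = 5.
Profit = (77.5 − 77.5)·5 = 0.
The monopolist equates marginal revenue to marginal cost: 90 − 5Q = 77.5, so Q = 2.5. From demand, P = 83.75.
Profit = (83.75 − 77.5)·2.5 = 15.625.
Change in economic profit: 15.625 − 0 = 15.625.

Economic profit rises by 15.625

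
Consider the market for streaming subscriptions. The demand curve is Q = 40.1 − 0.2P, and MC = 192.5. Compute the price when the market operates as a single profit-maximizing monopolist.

Inverting demand: P = 200.5 − 5Q.
The monopolist equates marginal revenue to marginal cost: 200.5 − 10Q = 192.5, so Q = 0.8. From demand, P = 196.5.

P = 196.5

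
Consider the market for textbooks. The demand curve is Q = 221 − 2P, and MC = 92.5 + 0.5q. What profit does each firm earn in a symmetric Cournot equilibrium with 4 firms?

π_i = 27

Inverting demand: P = 110.5 − 0.5Q.
Cournot with 4 identical firms: the symmetric best-response condition is 110.5 − 2.5q = 92.5 + 0.5q. Each firm produces q = 6, total output Q = 24, price P = 98.5.
Each firm's profit = 98.5·6 − (92.5·6 + ½·0.5·6²) = 27.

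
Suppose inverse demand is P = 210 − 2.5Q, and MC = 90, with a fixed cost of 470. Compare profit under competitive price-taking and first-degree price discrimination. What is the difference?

Profit rises by 2880

Under competition P = MC = 90, so Q = (210 − 90)/2.5 = 48.
Profit = (90 − 90)·48 − 470 = −470.
Under first-degree price discrimination the firm charges each unit its demand price and produces up to where P = MC, i.e. Q = 48. Consumer surplus is zero; producer surplus equals total surplus.
PS equals the full surplus area, 2880. Profit = 2880 − 470 = 2410.
Change in profit: 2410 − −470 = 2880.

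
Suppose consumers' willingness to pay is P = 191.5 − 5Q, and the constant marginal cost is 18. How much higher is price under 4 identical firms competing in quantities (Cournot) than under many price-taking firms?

Price rises by 34.7

Perfect competition: P = MC = 18, so 191.5 − 5Q = 18 and Q = 34.7.
With 4 symmetric Cournot firms, each firm's FOC gives 191.5 − 25q = 18, so q = 6.94, Q = 4·6.94 = 27.76, and P = 52.7.
Change in price: 52.7 − 18 = 34.7.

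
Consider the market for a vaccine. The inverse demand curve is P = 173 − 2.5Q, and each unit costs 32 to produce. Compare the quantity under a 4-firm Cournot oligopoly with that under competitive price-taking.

Cournot: Q = 45.12; Competition: Q = 56.4

With 4 symmetric Cournot firms, each firm's FOC gives 173 − 12.5q = 32, so q = 11.28, Q = 4·11.28 = 45.12, and P = 60.2.
Under competition P = MC = 32, so Q = (173 − 32)/2.5 = 56.4.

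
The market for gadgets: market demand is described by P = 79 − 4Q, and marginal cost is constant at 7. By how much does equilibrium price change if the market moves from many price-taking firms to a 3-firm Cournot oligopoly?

Under competition P = MC = 7, so Q = (79 − 7)/4 = 18.
Cournot with 3 identical firms: the symmetric best-response condition is 79 − 16q = 7. Each firm produces q = 4.5, total output Q = 13.5, price P = 25.
Change in equilibrium price: 25 − 7 = 18.

Equilibrium price rises by 18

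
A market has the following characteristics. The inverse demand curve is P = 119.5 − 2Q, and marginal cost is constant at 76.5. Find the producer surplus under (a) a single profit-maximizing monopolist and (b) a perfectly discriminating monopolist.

The monopolist equates marginal revenue to marginal cost: 119.5 − 4Q = 76.5, so Q = 10.75. From demand, P = 98.
PS = (98 − 76.5)·10.75 = 231.125.
With perfect price discrimination, output is the efficient level Q = 21.5 (where demand meets MC), but every buyer pays their willingness to pay: CS = 0 and PS = total surplus.
PS = ½·(119.5 − 76.5)·21.5 = 462.25.

Monopoly: PS = 231.125; Perfect PD: PS = 462.25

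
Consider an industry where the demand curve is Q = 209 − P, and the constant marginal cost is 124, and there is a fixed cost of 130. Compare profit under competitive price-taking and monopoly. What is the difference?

Profit rises by 1806.25

Inverting demand: P = 209 − Q.
Under competition P = MC = 124, so Q = (209 − 124)/1 = 85.
Profit = (124 − 124)·85 − 130 = −130.
The monopolist equates marginal revenue to marginal cost: 209 − 2Q = 124, so Q = 42.5. From demand, P = 166.5.
Profit = (166.5 − 124)·42.5 − 130 = 1676.25.
Change in profit: 1676.25 − −130 = 1806.25.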